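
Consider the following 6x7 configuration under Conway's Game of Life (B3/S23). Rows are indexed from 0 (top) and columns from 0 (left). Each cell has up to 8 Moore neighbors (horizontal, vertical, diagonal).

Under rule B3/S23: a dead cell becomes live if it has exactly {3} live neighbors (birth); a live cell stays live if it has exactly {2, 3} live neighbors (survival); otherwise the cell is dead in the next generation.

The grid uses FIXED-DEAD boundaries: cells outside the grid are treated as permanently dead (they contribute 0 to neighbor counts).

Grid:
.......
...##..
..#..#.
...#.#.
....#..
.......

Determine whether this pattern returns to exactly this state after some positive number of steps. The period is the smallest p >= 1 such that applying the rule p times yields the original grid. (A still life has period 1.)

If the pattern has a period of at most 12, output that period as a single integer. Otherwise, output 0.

Answer: 1

Derivation:
Simulating and comparing each generation to the original:
Gen 0 (original, given above): 7 live cells
Gen 1: 7 live cells, MATCHES original -> period = 1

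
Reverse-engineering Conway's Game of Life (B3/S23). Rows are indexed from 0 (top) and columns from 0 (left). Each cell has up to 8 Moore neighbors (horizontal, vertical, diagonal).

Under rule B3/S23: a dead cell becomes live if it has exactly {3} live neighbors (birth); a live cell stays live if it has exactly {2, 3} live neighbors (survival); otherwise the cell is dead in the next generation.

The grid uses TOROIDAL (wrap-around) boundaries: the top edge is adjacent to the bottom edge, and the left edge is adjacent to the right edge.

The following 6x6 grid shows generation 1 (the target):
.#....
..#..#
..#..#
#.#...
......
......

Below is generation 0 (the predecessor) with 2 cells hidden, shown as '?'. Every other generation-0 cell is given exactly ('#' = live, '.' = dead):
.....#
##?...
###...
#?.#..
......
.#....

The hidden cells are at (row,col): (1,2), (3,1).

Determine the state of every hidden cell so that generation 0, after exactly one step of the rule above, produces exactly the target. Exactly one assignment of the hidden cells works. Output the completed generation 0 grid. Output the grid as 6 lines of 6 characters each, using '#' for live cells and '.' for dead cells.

Hidden generation-0 cells (in order): (1,2), (3,1).
A hidden cell only influences target cells in its own 3x3 neighborhood. Try each of the 2^2 = 4 assignments, step the completed generation 0 forward once under B3/S23, and compare with the target:
  (1,2)=. (3,1)=. -> step reproduces the target at every cell -> ACCEPT
  (1,2)=. (3,1)=# -> step gives (2,2)='.' but target has '#' -> reject
  (1,2)=# (3,1)=. -> step gives (0,1)='.' but target has '#' -> reject
  (1,2)=# (3,1)=# -> step gives (0,1)='.' but target has '#' -> reject
Unique solution: (1,2)=dead, (3,1)=dead.
Check: live-neighbor counts of every cell in the completed generation 0:
432011
443113
453213
243112
222111
201011
Applying B3/S23 to generation 0 with these counts gives:
.#....
..#..#
..#..#
#.#...
......
......
which matches the target exactly.

Answer: .....#
##....
###...
#..#..
......
.#....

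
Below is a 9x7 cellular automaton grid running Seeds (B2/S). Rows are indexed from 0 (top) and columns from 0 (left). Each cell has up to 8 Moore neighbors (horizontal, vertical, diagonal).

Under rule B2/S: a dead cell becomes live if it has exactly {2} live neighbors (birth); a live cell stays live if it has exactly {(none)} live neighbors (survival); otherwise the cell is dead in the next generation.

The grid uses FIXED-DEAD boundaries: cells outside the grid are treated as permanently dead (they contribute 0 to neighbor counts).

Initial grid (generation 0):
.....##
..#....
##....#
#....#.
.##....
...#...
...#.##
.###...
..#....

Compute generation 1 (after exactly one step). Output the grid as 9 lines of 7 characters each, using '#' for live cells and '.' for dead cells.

Simulating step by step:
Generation 0 (given above): 18 live cells
Generation 1: 13 live cells
(generation 1 grid is the final answer)

Answer: .......
#......
..#..#.
......#
#..##..
.#...##
.#.....
.....##
.......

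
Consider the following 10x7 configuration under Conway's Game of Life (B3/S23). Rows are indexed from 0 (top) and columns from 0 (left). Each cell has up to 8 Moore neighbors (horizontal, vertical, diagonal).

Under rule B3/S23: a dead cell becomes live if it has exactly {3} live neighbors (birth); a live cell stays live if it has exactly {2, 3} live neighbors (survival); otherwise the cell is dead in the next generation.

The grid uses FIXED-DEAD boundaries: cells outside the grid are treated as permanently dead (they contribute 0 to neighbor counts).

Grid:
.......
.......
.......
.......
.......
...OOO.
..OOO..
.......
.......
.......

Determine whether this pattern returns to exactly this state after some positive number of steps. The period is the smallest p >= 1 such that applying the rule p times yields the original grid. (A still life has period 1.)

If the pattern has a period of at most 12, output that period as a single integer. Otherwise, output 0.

Answer: 2

Derivation:
Simulating and comparing each generation to the original:
Gen 0 (original, given above): 6 live cells
Gen 1: 6 live cells, differs from original
Gen 2: 6 live cells, MATCHES original -> period = 2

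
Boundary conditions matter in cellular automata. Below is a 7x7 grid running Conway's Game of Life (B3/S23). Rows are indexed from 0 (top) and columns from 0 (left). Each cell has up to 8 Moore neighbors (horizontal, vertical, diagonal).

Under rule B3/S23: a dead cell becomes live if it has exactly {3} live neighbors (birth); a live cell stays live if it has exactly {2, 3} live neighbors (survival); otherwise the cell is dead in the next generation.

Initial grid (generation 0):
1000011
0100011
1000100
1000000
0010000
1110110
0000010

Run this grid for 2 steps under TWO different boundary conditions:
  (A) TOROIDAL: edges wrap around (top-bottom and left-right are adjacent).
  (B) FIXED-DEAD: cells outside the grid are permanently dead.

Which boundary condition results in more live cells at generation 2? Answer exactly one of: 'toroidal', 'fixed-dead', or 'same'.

Answer: toroidal

Derivation:
Under TOROIDAL boundary, generation 2:
0000000
0100111
1110000
0000000
0000001
0100111
1110001
Population = 16

Under FIXED-DEAD boundary, generation 2:
0000011
1100101
0010010
0000000
1000000
1000010
0100010
Population = 13

Comparison: toroidal=16, fixed-dead=13 -> toroidal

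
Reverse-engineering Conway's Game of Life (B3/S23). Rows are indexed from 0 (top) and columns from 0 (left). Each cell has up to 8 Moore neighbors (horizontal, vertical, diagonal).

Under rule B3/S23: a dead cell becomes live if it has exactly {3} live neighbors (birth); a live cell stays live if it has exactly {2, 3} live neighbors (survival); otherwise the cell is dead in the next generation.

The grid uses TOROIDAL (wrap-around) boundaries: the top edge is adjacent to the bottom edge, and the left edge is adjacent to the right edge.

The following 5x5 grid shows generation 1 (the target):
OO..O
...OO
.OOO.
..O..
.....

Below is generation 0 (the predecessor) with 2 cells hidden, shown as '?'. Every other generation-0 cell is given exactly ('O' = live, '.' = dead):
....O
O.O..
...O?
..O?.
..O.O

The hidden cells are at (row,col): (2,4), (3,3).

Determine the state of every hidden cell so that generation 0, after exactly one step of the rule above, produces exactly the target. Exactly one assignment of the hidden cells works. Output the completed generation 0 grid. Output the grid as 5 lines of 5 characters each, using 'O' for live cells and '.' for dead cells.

Hidden generation-0 cells (in order): (2,4), (3,3).
A hidden cell only influences target cells in its own 3x3 neighborhood. Try each of the 2^2 = 4 assignments, step the completed generation 0 forward once under B3/S23, and compare with the target:
  (2,4)=. (3,3)=. -> step reproduces the target at every cell -> ACCEPT
  (2,4)=. (3,3)=O -> step gives (2,2)='.' but target has 'O' -> reject
  (2,4)=O (3,3)=. -> step gives (1,0)='O' but target has '.' -> reject
  (2,4)=O (3,3)=O -> step gives (1,0)='O' but target has '.' -> reject
Unique solution: (2,4)=dead, (3,3)=dead.
Check: live-neighbor counts of every cell in the completed generation 0:
33242
12133
13322
12242
22141
Applying B3/S23 to generation 0 with these counts gives:
OO..O
...OO
.OOO.
..O..
.....
which matches the target exactly.

Answer: ....O
O.O..
...O.
..O..
..O.O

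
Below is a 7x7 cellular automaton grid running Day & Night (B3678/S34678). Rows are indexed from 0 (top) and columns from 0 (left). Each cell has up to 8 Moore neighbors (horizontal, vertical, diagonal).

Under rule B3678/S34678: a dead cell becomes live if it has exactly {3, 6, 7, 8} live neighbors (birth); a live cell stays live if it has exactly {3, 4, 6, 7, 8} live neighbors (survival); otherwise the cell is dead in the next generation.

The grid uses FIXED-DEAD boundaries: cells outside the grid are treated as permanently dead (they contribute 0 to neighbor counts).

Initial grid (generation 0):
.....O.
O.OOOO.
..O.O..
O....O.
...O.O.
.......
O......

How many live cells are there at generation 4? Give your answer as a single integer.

Answer: 6

Derivation:
Simulating step by step:
Generation 0 (given above): 13 live cells
Generation 1: 8 live cells
...O...
.O.OOO.
....O..
...O...
....O..
.......
.......
Generation 2: 8 live cells
..O....
..OOO..
..O.OO.
....O..
.......
.......
.......
Generation 3: 9 live cells
.......
.OO.OO.
...OOO.
...O.O.
.......
.......
.......
Generation 4: 6 live cells
.......
....OO.
...OOOO
.......
.......
.......
.......
Population at generation 4: 6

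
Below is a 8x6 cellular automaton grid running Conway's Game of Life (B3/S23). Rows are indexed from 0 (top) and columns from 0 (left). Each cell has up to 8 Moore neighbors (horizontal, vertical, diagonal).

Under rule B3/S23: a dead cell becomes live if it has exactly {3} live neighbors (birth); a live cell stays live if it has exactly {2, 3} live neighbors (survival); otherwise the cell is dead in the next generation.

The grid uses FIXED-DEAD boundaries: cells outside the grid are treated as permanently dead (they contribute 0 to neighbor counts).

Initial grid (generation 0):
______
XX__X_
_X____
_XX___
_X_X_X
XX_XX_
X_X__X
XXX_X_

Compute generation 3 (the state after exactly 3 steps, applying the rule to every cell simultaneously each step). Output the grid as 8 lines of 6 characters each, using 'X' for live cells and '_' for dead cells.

Answer: ______
______
______
_X____
_X____
X_____
__X___
__X___

Derivation:
Simulating step by step:
Generation 0 (given above): 20 live cells
Generation 1: 12 live cells
______
XX____
______
XX____
___X__
X__X_X
_____X
X_XX__
Generation 2: 7 live cells
______
______
______
______
XXX_X_
______
_XXX__
______
Generation 3: 5 live cells
(generation 3 grid is the final answer)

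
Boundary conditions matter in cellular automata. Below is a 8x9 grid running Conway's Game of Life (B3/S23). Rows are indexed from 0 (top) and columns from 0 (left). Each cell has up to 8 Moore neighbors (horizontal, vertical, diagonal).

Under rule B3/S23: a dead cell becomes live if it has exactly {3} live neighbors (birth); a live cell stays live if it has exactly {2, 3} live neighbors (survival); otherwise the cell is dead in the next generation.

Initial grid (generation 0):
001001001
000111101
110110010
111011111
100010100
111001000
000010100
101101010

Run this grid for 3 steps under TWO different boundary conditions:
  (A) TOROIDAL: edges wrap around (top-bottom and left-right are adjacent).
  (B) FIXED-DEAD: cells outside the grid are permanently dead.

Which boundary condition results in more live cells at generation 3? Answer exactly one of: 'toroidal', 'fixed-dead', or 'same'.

Answer: toroidal

Derivation:
Under TOROIDAL boundary, generation 3:
000100100
001000010
000000000
000000000
011011001
110110111
101000101
000110110
Population = 24

Under FIXED-DEAD boundary, generation 3:
000001010
000001000
000000100
011000000
111011000
000010100
100000110
011101110
Population = 22

Comparison: toroidal=24, fixed-dead=22 -> toroidal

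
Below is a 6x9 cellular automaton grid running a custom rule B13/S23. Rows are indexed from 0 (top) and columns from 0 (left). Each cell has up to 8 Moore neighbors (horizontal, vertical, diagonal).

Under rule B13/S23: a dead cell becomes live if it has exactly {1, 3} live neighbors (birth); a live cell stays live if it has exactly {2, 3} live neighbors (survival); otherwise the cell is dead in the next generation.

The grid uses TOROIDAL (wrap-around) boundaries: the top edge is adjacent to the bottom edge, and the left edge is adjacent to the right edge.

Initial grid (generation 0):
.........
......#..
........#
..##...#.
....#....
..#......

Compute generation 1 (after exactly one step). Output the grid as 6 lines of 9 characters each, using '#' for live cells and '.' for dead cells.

Answer: .###.###.
#....#..#
##..##.#.
##.#.##..
..#..####
.#..##...

Derivation:
Simulating step by step:
Generation 0 (given above): 7 live cells
Generation 1: 27 live cells
(generation 1 grid is the final answer)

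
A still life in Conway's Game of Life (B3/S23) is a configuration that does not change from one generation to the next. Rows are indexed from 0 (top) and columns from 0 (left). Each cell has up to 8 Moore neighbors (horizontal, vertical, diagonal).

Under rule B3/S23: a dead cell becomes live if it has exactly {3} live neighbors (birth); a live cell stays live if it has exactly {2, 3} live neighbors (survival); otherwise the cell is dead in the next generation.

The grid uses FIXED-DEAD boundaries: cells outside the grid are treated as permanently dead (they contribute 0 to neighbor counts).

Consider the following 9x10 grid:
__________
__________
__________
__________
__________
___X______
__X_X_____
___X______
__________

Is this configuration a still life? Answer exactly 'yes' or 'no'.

Compute generation 1 and compare to generation 0 (given above):
Generation 1:
__________
__________
__________
__________
__________
___X______
__X_X_____
___X______
__________
The grids are IDENTICAL -> still life.

Answer: yes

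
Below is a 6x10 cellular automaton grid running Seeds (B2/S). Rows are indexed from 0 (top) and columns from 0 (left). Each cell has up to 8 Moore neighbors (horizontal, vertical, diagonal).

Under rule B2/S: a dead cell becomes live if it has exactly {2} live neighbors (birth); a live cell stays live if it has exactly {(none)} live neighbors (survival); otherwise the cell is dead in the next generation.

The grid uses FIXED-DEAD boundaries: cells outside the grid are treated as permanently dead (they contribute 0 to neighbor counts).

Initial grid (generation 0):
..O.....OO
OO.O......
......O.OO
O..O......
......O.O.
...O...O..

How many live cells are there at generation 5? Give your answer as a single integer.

Answer: 11

Derivation:
Simulating step by step:
Generation 0 (given above): 15 live cells
Generation 1: 12 live cells
O..O......
..........
...OO..O..
.....OO...
..OOO.....
......O.O.
Generation 2: 6 live cells
..........
..O.......
..........
.......O..
..........
..O.OO.O..
Generation 3: 7 live cells
..........
..........
..........
..........
...OOO.OO.
...O..O...
Generation 4: 8 live cells
..........
..........
..........
...O.OOOO.
..O.......
..O.....O.
Generation 5: 11 live cells
..........
..........
....OO..O.
..O.O.....
.O..OO...O
.O.O......
Population at generation 5: 11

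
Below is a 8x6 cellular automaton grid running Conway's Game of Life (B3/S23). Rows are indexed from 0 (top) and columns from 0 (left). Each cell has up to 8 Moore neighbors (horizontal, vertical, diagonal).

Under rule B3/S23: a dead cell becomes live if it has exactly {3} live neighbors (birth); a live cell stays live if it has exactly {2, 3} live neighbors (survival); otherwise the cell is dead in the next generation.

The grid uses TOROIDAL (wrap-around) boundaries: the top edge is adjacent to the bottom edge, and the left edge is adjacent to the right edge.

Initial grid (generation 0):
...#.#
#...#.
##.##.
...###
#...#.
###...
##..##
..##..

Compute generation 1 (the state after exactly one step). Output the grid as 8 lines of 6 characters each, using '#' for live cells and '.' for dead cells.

Simulating step by step:
Generation 0 (given above): 22 live cells
Generation 1: 22 live cells
(generation 1 grid is the final answer)

Answer: ..##.#
###...
###...
.##...
#.#.#.
..###.
....##
.###..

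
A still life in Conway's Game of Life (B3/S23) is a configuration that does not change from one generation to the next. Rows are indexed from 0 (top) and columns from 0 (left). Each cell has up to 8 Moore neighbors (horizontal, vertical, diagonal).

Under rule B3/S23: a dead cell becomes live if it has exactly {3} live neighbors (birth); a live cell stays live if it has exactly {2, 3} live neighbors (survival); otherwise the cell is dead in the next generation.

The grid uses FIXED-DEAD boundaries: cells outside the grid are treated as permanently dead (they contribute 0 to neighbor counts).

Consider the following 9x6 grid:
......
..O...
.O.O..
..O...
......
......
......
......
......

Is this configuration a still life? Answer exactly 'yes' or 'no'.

Compute generation 1 and compare to generation 0 (given above):
Generation 1:
......
..O...
.O.O..
..O...
......
......
......
......
......
The grids are IDENTICAL -> still life.

Answer: yes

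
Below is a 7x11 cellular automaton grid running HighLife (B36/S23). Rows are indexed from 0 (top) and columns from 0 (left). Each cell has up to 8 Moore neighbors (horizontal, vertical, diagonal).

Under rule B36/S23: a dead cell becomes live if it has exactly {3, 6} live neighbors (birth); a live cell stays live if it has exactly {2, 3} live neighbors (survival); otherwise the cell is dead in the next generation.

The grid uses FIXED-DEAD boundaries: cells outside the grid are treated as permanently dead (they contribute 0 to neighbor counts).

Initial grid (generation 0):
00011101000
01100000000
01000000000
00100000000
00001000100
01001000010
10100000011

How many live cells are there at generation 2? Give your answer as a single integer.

Answer: 13

Derivation:
Simulating step by step:
Generation 0 (given above): 17 live cells
Generation 1: 17 live cells
00111000000
01111000000
01000000000
00000000000
00010000000
01010000111
01000000011
Generation 2: 13 live cells
01001000000
01001000000
01010000000
00000000000
00100000010
00000000101
00100000101
Population at generation 2: 13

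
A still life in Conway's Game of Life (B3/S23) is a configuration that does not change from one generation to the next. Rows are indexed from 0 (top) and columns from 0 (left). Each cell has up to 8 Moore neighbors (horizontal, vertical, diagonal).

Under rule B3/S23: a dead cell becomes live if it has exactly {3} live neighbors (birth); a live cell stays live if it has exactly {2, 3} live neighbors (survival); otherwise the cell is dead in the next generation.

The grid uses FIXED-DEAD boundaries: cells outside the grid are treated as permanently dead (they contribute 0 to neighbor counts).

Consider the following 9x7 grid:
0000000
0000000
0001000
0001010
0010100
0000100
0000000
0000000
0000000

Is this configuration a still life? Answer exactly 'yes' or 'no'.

Answer: no

Derivation:
Compute generation 1 and compare to generation 0 (given above):
Generation 1:
0000000
0000000
0000100
0011000
0000110
0001000
0000000
0000000
0000000
Cell (2,3) differs: gen0=1 vs gen1=0 -> NOT a still life.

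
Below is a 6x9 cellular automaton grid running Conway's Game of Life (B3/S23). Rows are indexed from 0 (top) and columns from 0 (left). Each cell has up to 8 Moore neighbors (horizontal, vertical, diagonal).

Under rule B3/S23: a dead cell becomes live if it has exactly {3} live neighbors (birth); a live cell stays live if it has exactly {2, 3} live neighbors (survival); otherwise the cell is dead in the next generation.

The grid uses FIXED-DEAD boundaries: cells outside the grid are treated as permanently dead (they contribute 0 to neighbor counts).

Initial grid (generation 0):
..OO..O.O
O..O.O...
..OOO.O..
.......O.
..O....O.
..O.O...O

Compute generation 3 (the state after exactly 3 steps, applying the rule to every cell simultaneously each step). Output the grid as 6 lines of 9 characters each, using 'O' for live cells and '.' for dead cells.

Simulating step by step:
Generation 0 (given above): 17 live cells
Generation 1: 19 live cells
..OOO....
.O...OOO.
..OOOOO..
..O...OO.
...O...OO
...O.....
Generation 2: 18 live cells
..OOOOO..
.O.....O.
.OOOO....
..O.....O
..OO..OOO
.........
Generation 3: 16 live cells
(generation 3 grid is the final answer)

Answer: ..OOOOO..
.O....O..
.O.O.....
....O...O
..OO...OO
.......O.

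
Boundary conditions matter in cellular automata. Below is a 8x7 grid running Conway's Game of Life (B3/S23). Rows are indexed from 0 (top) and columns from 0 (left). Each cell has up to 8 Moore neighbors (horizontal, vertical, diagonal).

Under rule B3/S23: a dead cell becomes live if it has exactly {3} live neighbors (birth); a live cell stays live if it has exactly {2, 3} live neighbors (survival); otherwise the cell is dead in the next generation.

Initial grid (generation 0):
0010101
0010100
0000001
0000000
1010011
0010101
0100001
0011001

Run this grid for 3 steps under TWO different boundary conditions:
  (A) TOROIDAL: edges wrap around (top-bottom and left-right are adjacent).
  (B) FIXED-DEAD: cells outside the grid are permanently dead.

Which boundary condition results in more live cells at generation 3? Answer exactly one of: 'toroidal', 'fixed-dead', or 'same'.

Under TOROIDAL boundary, generation 3:
0000000
0000000
0000000
1110110
1101000
1101011
0011010
1110000
Population = 19

Under FIXED-DEAD boundary, generation 3:
0000000
0000000
0000010
0000110
0011001
0001100
0001100
0000000
Population = 10

Comparison: toroidal=19, fixed-dead=10 -> toroidal

Answer: toroidal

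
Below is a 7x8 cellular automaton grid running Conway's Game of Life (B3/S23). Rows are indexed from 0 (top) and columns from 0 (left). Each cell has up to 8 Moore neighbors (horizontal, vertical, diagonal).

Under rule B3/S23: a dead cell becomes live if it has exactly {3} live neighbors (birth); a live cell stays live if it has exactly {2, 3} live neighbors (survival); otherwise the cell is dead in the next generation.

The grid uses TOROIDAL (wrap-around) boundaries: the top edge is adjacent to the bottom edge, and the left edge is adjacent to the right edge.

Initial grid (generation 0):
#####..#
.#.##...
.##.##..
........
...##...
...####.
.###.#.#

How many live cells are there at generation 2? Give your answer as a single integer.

Simulating step by step:
Generation 0 (given above): 24 live cells
Generation 1: 12 live cells
.....###
........
.##.##..
..#..#..
...#....
......#.
.......#
Generation 2: 13 live cells
......##
....#...
.#####..
.##..#..
........
........
.....#.#
Population at generation 2: 13

Answer: 13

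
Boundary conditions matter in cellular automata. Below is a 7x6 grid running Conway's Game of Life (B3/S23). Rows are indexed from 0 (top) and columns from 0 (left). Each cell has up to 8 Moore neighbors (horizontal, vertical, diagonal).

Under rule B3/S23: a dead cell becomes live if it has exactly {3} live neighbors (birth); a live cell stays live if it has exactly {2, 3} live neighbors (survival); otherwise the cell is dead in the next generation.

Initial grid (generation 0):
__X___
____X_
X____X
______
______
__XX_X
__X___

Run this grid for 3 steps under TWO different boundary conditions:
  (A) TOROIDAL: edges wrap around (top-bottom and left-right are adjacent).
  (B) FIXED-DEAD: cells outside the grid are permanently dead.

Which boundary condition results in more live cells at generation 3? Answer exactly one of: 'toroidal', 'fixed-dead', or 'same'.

Answer: toroidal

Derivation:
Under TOROIDAL boundary, generation 3:
______
______
______
______
__X___
_XX___
_X_X__
Population = 5

Under FIXED-DEAD boundary, generation 3:
______
______
______
______
______
__XX__
__XX__
Population = 4

Comparison: toroidal=5, fixed-dead=4 -> toroidal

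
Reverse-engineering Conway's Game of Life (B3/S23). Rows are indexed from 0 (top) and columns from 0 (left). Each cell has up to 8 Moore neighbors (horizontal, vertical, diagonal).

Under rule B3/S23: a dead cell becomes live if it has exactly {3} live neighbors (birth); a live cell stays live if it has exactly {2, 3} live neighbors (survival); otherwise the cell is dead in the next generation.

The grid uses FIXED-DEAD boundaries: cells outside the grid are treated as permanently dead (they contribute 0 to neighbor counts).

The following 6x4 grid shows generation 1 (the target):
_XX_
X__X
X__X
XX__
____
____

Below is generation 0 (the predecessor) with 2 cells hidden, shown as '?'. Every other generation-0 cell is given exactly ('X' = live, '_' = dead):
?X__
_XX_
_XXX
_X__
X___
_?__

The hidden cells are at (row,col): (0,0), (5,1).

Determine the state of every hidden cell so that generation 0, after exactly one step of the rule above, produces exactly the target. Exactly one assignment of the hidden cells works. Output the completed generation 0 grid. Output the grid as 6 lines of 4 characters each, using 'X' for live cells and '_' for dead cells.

Hidden generation-0 cells (in order): (0,0), (5,1).
A hidden cell only influences target cells in its own 3x3 neighborhood. Try each of the 2^2 = 4 assignments, step the completed generation 0 forward once under B3/S23, and compare with the target:
  (0,0)=_ (5,1)=_ -> step reproduces the target at every cell -> ACCEPT
  (0,0)=_ (5,1)=X -> step gives (4,0)='X' but target has '_' -> reject
  (0,0)=X (5,1)=_ -> step gives (0,0)='X' but target has '_' -> reject
  (0,0)=X (5,1)=X -> step gives (0,0)='X' but target has '_' -> reject
Unique solution: (0,0)=dead, (5,1)=dead.
Check: live-neighbor counts of every cell in the completed generation 0:
2231
3453
3452
3342
1210
1100
Applying B3/S23 to generation 0 with these counts gives:
_XX_
X__X
X__X
XX__
____
____
which matches the target exactly.

Answer: _X__
_XX_
_XXX
_X__
X___
____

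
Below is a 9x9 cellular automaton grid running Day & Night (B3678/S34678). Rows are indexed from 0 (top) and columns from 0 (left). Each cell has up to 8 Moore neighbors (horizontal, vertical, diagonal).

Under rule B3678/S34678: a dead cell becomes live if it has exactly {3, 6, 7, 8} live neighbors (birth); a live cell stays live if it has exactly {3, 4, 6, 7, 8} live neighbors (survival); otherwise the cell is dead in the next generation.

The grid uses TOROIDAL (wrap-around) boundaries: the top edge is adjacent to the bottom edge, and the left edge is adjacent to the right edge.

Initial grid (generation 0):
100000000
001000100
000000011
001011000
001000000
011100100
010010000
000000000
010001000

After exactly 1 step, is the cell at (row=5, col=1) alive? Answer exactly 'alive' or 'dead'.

Answer: alive

Derivation:
Simulating step by step:
Generation 0 (given above): 17 live cells
Generation 1: 14 live cells
010000000
000000011
000101100
000100000
001011000
011100000
000100000
000000000
000000000

Cell (5,1) at generation 1: 1 -> alive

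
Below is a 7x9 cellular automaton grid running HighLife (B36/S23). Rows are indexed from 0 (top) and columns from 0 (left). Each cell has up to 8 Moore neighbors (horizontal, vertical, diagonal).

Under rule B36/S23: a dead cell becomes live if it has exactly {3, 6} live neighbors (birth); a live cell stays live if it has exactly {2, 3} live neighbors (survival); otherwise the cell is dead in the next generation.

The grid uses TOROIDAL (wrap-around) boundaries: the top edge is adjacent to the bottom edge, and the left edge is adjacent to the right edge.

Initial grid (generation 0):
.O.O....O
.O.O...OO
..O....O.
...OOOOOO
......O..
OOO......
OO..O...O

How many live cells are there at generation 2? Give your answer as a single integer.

Answer: 23

Derivation:
Simulating step by step:
Generation 0 (given above): 23 live cells
Generation 1: 25 live cells
.O.OO....
.O.O...OO
O.O..O...
...OOO..O
OOOOO.O.O
..O.....O
...O....O
Generation 2: 23 live cells
...OO..OO
.O.O....O
OOO..OOO.
......OOO
.O......O
....O...O
O..OO....
Population at generation 2: 23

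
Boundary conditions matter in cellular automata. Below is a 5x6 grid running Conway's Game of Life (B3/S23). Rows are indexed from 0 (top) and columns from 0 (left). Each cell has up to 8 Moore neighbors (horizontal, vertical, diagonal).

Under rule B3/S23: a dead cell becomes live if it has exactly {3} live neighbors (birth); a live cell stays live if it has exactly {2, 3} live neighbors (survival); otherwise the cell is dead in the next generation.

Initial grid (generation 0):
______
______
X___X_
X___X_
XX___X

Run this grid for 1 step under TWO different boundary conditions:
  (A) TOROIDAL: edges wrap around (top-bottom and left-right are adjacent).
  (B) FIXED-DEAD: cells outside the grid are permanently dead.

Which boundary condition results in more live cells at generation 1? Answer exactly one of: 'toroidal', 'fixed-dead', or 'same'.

Answer: same

Derivation:
Under TOROIDAL boundary, generation 1:
X_____
______
______
____X_
XX___X
Population = 5

Under FIXED-DEAD boundary, generation 1:
______
______
______
X___XX
XX____
Population = 5

Comparison: toroidal=5, fixed-dead=5 -> same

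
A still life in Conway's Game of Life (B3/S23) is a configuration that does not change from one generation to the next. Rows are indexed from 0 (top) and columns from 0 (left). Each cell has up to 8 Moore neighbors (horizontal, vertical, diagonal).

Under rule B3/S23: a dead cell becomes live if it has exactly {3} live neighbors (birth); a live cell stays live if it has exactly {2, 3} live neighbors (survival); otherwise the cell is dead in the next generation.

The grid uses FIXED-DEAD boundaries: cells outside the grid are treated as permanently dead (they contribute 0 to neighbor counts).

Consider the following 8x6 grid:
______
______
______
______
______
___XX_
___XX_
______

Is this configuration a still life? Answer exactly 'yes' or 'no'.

Answer: yes

Derivation:
Compute generation 1 and compare to generation 0 (given above):
Generation 1:
______
______
______
______
______
___XX_
___XX_
______
The grids are IDENTICAL -> still life.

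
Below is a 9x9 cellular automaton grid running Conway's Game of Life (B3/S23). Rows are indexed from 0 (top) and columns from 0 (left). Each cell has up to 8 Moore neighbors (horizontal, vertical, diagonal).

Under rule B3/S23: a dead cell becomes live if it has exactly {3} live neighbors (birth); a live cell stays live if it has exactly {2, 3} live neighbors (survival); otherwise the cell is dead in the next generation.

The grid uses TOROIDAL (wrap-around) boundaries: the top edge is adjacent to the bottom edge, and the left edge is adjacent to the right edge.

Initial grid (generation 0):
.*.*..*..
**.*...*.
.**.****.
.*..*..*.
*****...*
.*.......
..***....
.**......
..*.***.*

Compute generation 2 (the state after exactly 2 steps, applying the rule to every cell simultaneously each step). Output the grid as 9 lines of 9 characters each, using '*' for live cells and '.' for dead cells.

Simulating step by step:
Generation 0 (given above): 33 live cells
Generation 1: 22 live cells
.*.*..*.*
*..*...**
....**.*.
.......*.
...**...*
.........
...*.....
.*.......
*...****.
Generation 2: 27 live cells
(generation 2 grid is the final answer)

Answer: .***.....
*.**.*...
....*..*.
...*.****
.........
...**....
.........
....***..
***.*****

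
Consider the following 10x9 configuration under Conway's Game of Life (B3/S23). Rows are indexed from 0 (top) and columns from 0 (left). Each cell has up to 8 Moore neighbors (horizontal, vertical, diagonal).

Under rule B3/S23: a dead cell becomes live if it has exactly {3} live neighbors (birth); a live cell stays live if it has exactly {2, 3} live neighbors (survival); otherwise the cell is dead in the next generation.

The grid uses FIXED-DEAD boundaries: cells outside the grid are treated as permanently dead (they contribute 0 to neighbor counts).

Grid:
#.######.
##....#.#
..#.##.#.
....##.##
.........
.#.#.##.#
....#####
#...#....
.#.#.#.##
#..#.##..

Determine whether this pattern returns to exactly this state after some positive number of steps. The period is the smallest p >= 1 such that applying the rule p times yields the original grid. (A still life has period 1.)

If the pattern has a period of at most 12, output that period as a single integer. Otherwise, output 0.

Answer: 0

Derivation:
Simulating and comparing each generation to the original:
Gen 0 (original, given above): 40 live cells
Gen 1: 32 live cells, differs from original
Gen 2: 34 live cells, differs from original
Gen 3: 21 live cells, differs from original
Gen 4: 21 live cells, differs from original
Gen 5: 16 live cells, differs from original
Gen 6: 16 live cells, differs from original
Gen 7: 13 live cells, differs from original
Gen 8: 16 live cells, differs from original
Gen 9: 16 live cells, differs from original
Gen 10: 22 live cells, differs from original
Gen 11: 21 live cells, differs from original
Gen 12: 22 live cells, differs from original
No period found within 12 steps.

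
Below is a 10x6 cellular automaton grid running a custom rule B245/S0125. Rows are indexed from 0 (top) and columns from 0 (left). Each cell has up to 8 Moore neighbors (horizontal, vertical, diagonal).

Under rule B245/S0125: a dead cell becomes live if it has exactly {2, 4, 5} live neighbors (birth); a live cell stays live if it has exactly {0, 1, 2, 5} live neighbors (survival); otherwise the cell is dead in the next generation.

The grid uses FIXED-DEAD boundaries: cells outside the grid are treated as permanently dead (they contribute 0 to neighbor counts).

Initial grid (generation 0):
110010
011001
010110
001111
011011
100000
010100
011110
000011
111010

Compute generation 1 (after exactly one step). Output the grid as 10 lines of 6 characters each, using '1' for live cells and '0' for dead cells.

Answer: 100111
100111
100111
111000
100100
111001
001000
110000
011000
111010

Derivation:
Simulating step by step:
Generation 0 (given above): 30 live cells
Generation 1: 30 live cells
(generation 1 grid is the final answer)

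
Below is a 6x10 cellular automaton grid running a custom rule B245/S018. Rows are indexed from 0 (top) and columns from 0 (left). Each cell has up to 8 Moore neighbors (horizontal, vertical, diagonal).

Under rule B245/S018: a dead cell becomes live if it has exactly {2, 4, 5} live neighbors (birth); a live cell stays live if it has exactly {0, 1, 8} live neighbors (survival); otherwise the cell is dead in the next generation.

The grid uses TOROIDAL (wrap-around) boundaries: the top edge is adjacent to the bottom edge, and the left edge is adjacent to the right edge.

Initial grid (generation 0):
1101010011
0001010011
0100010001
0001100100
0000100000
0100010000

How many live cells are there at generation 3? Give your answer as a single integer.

Simulating step by step:
Generation 0 (given above): 19 live cells
Generation 1: 24 live cells
0011100100
0011100100
0100100110
1010001110
0010001000
1001101010
Generation 2: 21 live cells
0000010001
0000000010
1011001000
1100000000
1101110001
1010010111
Generation 3: 29 live cells
0100110010
1111111110
0101001100
0011101001
0010000110
0100101100
Population at generation 3: 29

Answer: 29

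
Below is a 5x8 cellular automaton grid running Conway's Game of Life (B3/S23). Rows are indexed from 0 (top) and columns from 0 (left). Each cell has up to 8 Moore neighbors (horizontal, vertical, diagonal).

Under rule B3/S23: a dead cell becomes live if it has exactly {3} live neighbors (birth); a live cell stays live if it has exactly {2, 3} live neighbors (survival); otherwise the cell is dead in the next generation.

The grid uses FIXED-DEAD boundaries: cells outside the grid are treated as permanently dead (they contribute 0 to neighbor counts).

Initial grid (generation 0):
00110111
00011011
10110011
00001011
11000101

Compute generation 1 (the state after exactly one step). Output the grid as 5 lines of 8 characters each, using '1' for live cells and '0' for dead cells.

Answer: 00110101
01000000
00100000
10111000
00000101

Derivation:
Simulating step by step:
Generation 0 (given above): 21 live cells
Generation 1: 12 live cells
(generation 1 grid is the final answer)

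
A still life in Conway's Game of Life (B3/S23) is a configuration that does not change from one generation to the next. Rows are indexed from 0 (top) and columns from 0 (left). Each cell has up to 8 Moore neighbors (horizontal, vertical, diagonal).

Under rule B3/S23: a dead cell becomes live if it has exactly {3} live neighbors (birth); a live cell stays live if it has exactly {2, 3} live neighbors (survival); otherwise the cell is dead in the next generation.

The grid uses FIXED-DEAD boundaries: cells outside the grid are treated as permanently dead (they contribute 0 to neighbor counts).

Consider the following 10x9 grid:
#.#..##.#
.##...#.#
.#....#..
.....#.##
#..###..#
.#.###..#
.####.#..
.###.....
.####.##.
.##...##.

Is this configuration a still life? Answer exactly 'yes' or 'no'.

Answer: no

Derivation:
Compute generation 1 and compare to generation 0 (given above):
Generation 1:
..#..##..
#.#...#..
.##..##.#
.....#.##
..##....#
##....##.
#........
#.....##.
#...####.
.#...###.
Cell (0,0) differs: gen0=1 vs gen1=0 -> NOT a still life.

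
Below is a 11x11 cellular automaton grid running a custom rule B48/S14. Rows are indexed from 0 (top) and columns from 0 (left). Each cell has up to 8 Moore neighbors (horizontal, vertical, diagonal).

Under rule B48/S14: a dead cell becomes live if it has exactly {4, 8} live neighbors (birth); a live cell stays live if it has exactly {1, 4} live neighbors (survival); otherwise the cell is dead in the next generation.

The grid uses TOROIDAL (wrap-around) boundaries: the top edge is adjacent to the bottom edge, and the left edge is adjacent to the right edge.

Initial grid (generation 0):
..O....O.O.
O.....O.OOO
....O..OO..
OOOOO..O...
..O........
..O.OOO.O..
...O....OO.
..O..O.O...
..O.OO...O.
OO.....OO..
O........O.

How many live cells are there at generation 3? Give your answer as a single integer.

Simulating step by step:
Generation 0 (given above): 39 live cells
Generation 1: 33 live cells
.........O.
O........O.
OO.O...OOOO
O..O.......
..O.OO.....
...O..O....
....OOOO...
...OO..OO..
.O....O.OO.
.......O..O
.O........O
Generation 2: 20 live cells
..........O
.........O.
O..O...O...
.OO.O.....O
...O.......
......O....
...OOOOO...
........O..
........O..
O........O.
...........
Generation 3: 9 live cells
..........O
.........O.
...........
...O......O
...........
....OO.....
...O.......
.......O...
...........
.........O.
...........
Population at generation 3: 9

Answer: 9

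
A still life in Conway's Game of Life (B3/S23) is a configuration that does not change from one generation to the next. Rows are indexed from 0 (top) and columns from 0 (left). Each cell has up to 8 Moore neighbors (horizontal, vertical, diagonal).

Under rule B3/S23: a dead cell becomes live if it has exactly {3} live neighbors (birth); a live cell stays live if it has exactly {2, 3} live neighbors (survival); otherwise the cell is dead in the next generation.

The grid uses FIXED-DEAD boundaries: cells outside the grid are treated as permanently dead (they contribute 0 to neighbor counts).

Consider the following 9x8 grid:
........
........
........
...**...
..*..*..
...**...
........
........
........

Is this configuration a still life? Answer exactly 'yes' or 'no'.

Answer: yes

Derivation:
Compute generation 1 and compare to generation 0 (given above):
Generation 1:
........
........
........
...**...
..*..*..
...**...
........
........
........
The grids are IDENTICAL -> still life.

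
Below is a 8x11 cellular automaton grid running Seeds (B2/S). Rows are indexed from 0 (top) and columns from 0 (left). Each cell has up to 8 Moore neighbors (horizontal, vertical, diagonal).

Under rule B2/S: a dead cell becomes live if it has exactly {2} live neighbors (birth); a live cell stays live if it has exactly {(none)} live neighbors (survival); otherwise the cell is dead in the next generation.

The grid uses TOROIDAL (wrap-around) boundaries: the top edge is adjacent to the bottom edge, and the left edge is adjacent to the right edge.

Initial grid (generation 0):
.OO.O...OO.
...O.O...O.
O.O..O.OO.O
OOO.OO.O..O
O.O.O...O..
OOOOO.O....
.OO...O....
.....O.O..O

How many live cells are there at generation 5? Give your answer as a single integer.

Simulating step by step:
Generation 0 (given above): 37 live cells
Generation 1: 6 live cells
O......O...
...........
...........
...........
.........O.
..........O
..........O
....O......
Generation 2: 6 live cells
...........
...........
...........
...........
..........O
O..........
O........O.
O.........O
Generation 3: 7 live cells
O.........O
...........
...........
...........
O..........
.O.......O.
...........
.O.......O.
Generation 4: 14 live cells
.O.......O.
O.........O
...........
...........
.O........O
O.........O
OOO.....OOO
...........
Generation 5: 7 live cells
...........
.O.......O.
O.........O
O..........
.........O.
........O..
...........
...........
Population at generation 5: 7

Answer: 7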